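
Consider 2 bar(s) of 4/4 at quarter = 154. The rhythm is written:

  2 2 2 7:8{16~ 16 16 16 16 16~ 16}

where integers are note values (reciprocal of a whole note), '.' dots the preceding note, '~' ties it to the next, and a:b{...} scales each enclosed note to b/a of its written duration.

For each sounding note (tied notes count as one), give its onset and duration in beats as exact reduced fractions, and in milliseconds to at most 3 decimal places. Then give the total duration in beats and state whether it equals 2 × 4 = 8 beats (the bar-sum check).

1) 0.0ms=0b +779.221ms=2b
2) 779.221ms=2b +779.221ms=2b
3) 1558.442ms=4b +779.221ms=2b
4) 2337.662ms=6b +222.635ms=4/7b
5) 2560.297ms=46/7b +111.317ms=2/7b
6) 2671.614ms=48/7b +111.317ms=2/7b
7) 2782.931ms=50/7b +111.317ms=2/7b
8) 2894.249ms=52/7b +222.635ms=4/7b
Σ=8b of 8 (154bpm 4/4) — PASS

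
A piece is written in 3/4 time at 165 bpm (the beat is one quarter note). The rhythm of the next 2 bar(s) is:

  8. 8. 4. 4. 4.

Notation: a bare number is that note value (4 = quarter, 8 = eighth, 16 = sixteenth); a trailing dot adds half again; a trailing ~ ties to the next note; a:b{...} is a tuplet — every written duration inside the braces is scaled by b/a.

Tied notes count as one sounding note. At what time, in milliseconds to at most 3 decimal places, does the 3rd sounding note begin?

1. 0.0ms @ 0 + 272.727ms (3/4)
2. 272.727ms @ 3/4 + 272.727ms (3/4)
3. 545.455ms @ 3/2 + 545.455ms (3/2)
4. 1090.909ms @ 3 + 545.455ms (3/2)
5. 1636.364ms @ 9/2 + 545.455ms (3/2)

note 3 onset = 3/2b = 545.455ms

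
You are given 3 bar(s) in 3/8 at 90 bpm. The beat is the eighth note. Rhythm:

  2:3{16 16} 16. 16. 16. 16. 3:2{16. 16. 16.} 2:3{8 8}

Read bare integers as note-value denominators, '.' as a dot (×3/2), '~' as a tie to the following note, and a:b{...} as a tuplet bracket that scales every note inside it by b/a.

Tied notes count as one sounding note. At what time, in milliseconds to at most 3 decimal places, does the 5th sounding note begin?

note 5 onset = 3b = 2000.0ms

1. 0.0ms @ 0 + 500.0ms (3/4)
2. 500.0ms @ 3/4 + 500.0ms (3/4)
3. 1000.0ms @ 3/2 + 500.0ms (3/4)
4. 1500.0ms @ 9/4 + 500.0ms (3/4)
5. 2000.0ms @ 3 + 500.0ms (3/4)
6. 2500.0ms @ 15/4 + 500.0ms (3/4)
7. 3000.0ms @ 9/2 + 333.333ms (1/2)
8. 3333.333ms @ 5 + 333.333ms (1/2)
9. 3666.667ms @ 11/2 + 333.333ms (1/2)
10. 4000.0ms @ 6 + 1000.0ms (3/2)
11. 5000.0ms @ 15/2 + 1000.0ms (3/2)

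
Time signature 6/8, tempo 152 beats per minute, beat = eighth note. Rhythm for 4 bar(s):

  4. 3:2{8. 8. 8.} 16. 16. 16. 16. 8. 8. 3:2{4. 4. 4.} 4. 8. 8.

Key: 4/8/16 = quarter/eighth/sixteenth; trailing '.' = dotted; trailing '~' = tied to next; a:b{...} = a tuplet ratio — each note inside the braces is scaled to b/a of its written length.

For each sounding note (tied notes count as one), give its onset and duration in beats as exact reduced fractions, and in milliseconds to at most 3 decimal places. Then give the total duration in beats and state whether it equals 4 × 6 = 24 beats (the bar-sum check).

1) 0.0ms=0b +1184.211ms=3b
2) 1184.211ms=3b +394.737ms=1b
3) 1578.947ms=4b +394.737ms=1b
4) 1973.684ms=5b +394.737ms=1b
5) 2368.421ms=6b +296.053ms=3/4b
6) 2664.474ms=27/4b +296.053ms=3/4b
7) 2960.526ms=15/2b +296.053ms=3/4b
8) 3256.579ms=33/4b +296.053ms=3/4b
9) 3552.632ms=9b +592.105ms=3/2b
10) 4144.737ms=21/2b +592.105ms=3/2b
11) 4736.842ms=12b +789.474ms=2b
12) 5526.316ms=14b +789.474ms=2b
13) 6315.789ms=16b +789.474ms=2b
14) 7105.263ms=18b +1184.211ms=3b
15) 8289.474ms=21b +592.105ms=3/2b
16) 8881.579ms=45/2b +592.105ms=3/2b
Σ=24b of 24 (152bpm 6/8) — PASS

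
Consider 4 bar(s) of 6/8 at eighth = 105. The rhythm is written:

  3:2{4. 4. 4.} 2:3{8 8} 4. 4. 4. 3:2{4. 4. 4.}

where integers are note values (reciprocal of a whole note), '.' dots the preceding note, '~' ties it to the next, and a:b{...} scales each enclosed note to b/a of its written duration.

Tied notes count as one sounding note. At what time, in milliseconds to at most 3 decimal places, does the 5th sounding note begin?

1. 0.0ms @ 0 + 1142.857ms (2)
2. 1142.857ms @ 2 + 1142.857ms (2)
3. 2285.714ms @ 4 + 1142.857ms (2)
4. 3428.571ms @ 6 + 857.143ms (3/2)
5. 4285.714ms @ 15/2 + 857.143ms (3/2)
6. 5142.857ms @ 9 + 1714.286ms (3)
7. 6857.143ms @ 12 + 1714.286ms (3)
8. 8571.429ms @ 15 + 1714.286ms (3)
9. 10285.714ms @ 18 + 1142.857ms (2)
10. 11428.571ms @ 20 + 1142.857ms (2)
11. 12571.429ms @ 22 + 1142.857ms (2)

note 5 onset = 15/2b = 4285.714ms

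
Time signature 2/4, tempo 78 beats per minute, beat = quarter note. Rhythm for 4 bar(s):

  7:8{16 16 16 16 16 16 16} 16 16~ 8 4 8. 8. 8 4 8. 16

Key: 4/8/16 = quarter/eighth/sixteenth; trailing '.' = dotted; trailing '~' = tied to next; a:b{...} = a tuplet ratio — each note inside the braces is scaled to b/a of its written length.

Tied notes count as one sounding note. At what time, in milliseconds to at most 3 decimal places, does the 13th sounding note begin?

1. 0.0ms @ 0 + 219.78ms (2/7)
2. 219.78ms @ 2/7 + 219.78ms (2/7)
3. 439.56ms @ 4/7 + 219.78ms (2/7)
4. 659.341ms @ 6/7 + 219.78ms (2/7)
5. 879.121ms @ 8/7 + 219.78ms (2/7)
6. 1098.901ms @ 10/7 + 219.78ms (2/7)
7. 1318.681ms @ 12/7 + 219.78ms (2/7)
8. 1538.462ms @ 2 + 192.308ms (1/4)
9. 1730.769ms @ 9/4 + 576.923ms (3/4)
10. 2307.692ms @ 3 + 769.231ms (1)
11. 3076.923ms @ 4 + 576.923ms (3/4)
12. 3653.846ms @ 19/4 + 576.923ms (3/4)
13. 4230.769ms @ 11/2 + 384.615ms (1/2)
14. 4615.385ms @ 6 + 769.231ms (1)
15. 5384.615ms @ 7 + 576.923ms (3/4)
16. 5961.538ms @ 31/4 + 192.308ms (1/4)

note 13 onset = 11/2b = 4230.769ms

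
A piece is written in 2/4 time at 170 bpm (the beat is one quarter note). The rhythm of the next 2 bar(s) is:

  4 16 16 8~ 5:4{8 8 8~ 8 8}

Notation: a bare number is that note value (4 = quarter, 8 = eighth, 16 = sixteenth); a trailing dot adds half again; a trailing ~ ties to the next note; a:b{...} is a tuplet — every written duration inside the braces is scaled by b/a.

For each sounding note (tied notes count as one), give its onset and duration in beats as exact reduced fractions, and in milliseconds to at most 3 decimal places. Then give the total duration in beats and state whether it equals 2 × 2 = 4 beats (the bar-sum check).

1) 0.0ms=0b +352.941ms=1b
2) 352.941ms=1b +88.235ms=1/4b
3) 441.176ms=5/4b +88.235ms=1/4b
4) 529.412ms=3/2b +317.647ms=9/10b
5) 847.059ms=12/5b +141.176ms=2/5b
6) 988.235ms=14/5b +282.353ms=4/5b
7) 1270.588ms=18/5b +141.176ms=2/5b
Σ=4b of 4 (170bpm 2/4) — PASS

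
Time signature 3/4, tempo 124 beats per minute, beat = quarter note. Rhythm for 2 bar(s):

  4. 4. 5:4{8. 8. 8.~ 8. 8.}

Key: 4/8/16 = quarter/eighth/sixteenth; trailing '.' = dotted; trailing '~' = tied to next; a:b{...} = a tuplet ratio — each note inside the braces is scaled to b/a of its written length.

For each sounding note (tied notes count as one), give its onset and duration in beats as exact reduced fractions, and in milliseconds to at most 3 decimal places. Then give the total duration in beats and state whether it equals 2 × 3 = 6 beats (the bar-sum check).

1) 0.0ms=0b +725.806ms=3/2b
2) 725.806ms=3/2b +725.806ms=3/2b
3) 1451.613ms=3b +290.323ms=3/5b
4) 1741.935ms=18/5b +290.323ms=3/5b
5) 2032.258ms=21/5b +580.645ms=6/5b
6) 2612.903ms=27/5b +290.323ms=3/5b
Σ=6b of 6 (124bpm 3/4) — PASS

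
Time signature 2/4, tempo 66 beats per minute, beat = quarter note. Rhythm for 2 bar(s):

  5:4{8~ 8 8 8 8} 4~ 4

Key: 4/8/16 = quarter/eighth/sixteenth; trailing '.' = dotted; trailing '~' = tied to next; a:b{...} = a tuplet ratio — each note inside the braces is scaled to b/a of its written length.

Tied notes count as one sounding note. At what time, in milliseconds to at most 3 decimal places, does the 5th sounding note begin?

note 5 onset = 2b = 1818.182ms

1. 0.0ms @ 0 + 727.273ms (4/5)
2. 727.273ms @ 4/5 + 363.636ms (2/5)
3. 1090.909ms @ 6/5 + 363.636ms (2/5)
4. 1454.545ms @ 8/5 + 363.636ms (2/5)
5. 1818.182ms @ 2 + 1818.182ms (2)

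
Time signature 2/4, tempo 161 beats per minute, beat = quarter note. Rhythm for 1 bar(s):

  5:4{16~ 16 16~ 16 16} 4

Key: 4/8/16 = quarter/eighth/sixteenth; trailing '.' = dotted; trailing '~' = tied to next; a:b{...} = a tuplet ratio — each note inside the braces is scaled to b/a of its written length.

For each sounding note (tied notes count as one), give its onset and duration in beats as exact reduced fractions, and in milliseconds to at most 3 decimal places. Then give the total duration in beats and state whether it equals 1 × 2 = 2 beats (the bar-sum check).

1) 0.0ms=0b +149.068ms=2/5b
2) 149.068ms=2/5b +149.068ms=2/5b
3) 298.137ms=4/5b +74.534ms=1/5b
4) 372.671ms=1b +372.671ms=1b
Σ=2b of 2 (161bpm 2/4) — PASS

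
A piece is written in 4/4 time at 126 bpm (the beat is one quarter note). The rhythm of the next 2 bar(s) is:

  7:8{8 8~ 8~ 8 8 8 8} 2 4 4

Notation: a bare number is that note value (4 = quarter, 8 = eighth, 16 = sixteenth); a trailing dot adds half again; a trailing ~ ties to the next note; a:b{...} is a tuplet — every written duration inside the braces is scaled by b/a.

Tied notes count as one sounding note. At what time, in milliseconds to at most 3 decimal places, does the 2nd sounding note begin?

note 2 onset = 4/7b = 272.109ms

1. 0.0ms @ 0 + 272.109ms (4/7)
2. 272.109ms @ 4/7 + 816.327ms (12/7)
3. 1088.435ms @ 16/7 + 272.109ms (4/7)
4. 1360.544ms @ 20/7 + 272.109ms (4/7)
5. 1632.653ms @ 24/7 + 272.109ms (4/7)
6. 1904.762ms @ 4 + 952.381ms (2)
7. 2857.143ms @ 6 + 476.19ms (1)
8. 3333.333ms @ 7 + 476.19ms (1)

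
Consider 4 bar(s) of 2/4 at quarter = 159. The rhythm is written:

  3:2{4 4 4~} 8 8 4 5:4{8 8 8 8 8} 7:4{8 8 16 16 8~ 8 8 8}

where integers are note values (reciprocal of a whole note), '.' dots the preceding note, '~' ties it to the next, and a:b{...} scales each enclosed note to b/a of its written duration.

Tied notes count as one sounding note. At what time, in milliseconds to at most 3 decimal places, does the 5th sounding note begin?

note 5 onset = 3b = 1132.075ms

1. 0.0ms @ 0 + 251.572ms (2/3)
2. 251.572ms @ 2/3 + 251.572ms (2/3)
3. 503.145ms @ 4/3 + 440.252ms (7/6)
4. 943.396ms @ 5/2 + 188.679ms (1/2)
5. 1132.075ms @ 3 + 377.358ms (1)
6. 1509.434ms @ 4 + 150.943ms (2/5)
7. 1660.377ms @ 22/5 + 150.943ms (2/5)
8. 1811.321ms @ 24/5 + 150.943ms (2/5)
9. 1962.264ms @ 26/5 + 150.943ms (2/5)
10. 2113.208ms @ 28/5 + 150.943ms (2/5)
11. 2264.151ms @ 6 + 107.817ms (2/7)
12. 2371.968ms @ 44/7 + 107.817ms (2/7)
13. 2479.784ms @ 46/7 + 53.908ms (1/7)
14. 2533.693ms @ 47/7 + 53.908ms (1/7)
15. 2587.601ms @ 48/7 + 215.633ms (4/7)
16. 2803.235ms @ 52/7 + 107.817ms (2/7)
17. 2911.051ms @ 54/7 + 107.817ms (2/7)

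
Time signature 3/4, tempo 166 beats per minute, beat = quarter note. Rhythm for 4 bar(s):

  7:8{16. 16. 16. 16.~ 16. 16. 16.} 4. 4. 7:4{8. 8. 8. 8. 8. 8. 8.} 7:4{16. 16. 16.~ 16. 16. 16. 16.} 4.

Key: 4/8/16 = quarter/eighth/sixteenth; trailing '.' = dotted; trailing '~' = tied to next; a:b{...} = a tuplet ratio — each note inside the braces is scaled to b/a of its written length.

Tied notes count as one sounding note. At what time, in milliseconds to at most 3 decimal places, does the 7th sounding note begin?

1. 0.0ms @ 0 + 154.905ms (3/7)
2. 154.905ms @ 3/7 + 154.905ms (3/7)
3. 309.811ms @ 6/7 + 154.905ms (3/7)
4. 464.716ms @ 9/7 + 309.811ms (6/7)
5. 774.527ms @ 15/7 + 154.905ms (3/7)
6. 929.432ms @ 18/7 + 154.905ms (3/7)
7. 1084.337ms @ 3 + 542.169ms (3/2)
8. 1626.506ms @ 9/2 + 542.169ms (3/2)
9. 2168.675ms @ 6 + 154.905ms (3/7)
10. 2323.58ms @ 45/7 + 154.905ms (3/7)
11. 2478.485ms @ 48/7 + 154.905ms (3/7)
12. 2633.391ms @ 51/7 + 154.905ms (3/7)
13. 2788.296ms @ 54/7 + 154.905ms (3/7)
14. 2943.201ms @ 57/7 + 154.905ms (3/7)
15. 3098.107ms @ 60/7 + 154.905ms (3/7)
16. 3253.012ms @ 9 + 77.453ms (3/14)
17. 3330.465ms @ 129/14 + 77.453ms (3/14)
18. 3407.917ms @ 66/7 + 154.905ms (3/7)
19. 3562.823ms @ 69/7 + 77.453ms (3/14)
20. 3640.275ms @ 141/14 + 77.453ms (3/14)
21. 3717.728ms @ 72/7 + 77.453ms (3/14)
22. 3795.181ms @ 21/2 + 542.169ms (3/2)

note 7 onset = 3b = 1084.337ms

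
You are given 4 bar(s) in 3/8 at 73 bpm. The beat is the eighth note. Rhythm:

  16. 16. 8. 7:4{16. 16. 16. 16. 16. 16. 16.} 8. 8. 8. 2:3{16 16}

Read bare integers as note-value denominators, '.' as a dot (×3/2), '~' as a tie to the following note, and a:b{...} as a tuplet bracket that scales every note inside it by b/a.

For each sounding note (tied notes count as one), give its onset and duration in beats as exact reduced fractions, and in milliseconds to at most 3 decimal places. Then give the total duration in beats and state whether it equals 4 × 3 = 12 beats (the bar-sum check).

1) 0.0ms=0b +616.438ms=3/4b
2) 616.438ms=3/4b +616.438ms=3/4b
3) 1232.877ms=3/2b +1232.877ms=3/2b
4) 2465.753ms=3b +352.25ms=3/7b
5) 2818.004ms=24/7b +352.25ms=3/7b
6) 3170.254ms=27/7b +352.25ms=3/7b
7) 3522.505ms=30/7b +352.25ms=3/7b
8) 3874.755ms=33/7b +352.25ms=3/7b
9) 4227.006ms=36/7b +352.25ms=3/7b
10) 4579.256ms=39/7b +352.25ms=3/7b
11) 4931.507ms=6b +1232.877ms=3/2b
12) 6164.384ms=15/2b +1232.877ms=3/2b
13) 7397.26ms=9b +1232.877ms=3/2b
14) 8630.137ms=21/2b +616.438ms=3/4b
15) 9246.575ms=45/4b +616.438ms=3/4b
Σ=12b of 12 (73bpm 3/8) — PASS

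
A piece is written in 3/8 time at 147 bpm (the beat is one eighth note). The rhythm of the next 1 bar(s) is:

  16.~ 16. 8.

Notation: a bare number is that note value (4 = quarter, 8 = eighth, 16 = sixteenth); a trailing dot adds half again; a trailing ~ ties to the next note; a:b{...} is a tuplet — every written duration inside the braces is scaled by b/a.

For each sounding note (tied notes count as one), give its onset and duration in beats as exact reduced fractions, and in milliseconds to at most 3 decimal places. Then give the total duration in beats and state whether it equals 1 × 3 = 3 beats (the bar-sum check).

1) 0.0ms=0b +612.245ms=3/2b
2) 612.245ms=3/2b +612.245ms=3/2b
Σ=3b of 3 (147bpm 3/8) — PASS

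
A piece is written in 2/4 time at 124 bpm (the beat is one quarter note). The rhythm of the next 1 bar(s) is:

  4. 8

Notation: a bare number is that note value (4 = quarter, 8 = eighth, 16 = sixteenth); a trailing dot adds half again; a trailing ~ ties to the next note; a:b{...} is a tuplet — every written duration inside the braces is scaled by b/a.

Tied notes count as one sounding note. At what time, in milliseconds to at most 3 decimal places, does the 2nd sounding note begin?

note 2 onset = 3/2b = 725.806ms

1. 0.0ms @ 0 + 725.806ms (3/2)
2. 725.806ms @ 3/2 + 241.935ms (1/2)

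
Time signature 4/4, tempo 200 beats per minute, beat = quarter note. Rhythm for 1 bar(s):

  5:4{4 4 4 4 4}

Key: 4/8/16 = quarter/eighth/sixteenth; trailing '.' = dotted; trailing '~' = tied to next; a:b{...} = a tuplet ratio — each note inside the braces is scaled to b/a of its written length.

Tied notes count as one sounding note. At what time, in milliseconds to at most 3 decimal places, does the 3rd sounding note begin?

note 3 onset = 8/5b = 480.0ms

1. 0.0ms @ 0 + 240.0ms (4/5)
2. 240.0ms @ 4/5 + 240.0ms (4/5)
3. 480.0ms @ 8/5 + 240.0ms (4/5)
4. 720.0ms @ 12/5 + 240.0ms (4/5)
5. 960.0ms @ 16/5 + 240.0ms (4/5)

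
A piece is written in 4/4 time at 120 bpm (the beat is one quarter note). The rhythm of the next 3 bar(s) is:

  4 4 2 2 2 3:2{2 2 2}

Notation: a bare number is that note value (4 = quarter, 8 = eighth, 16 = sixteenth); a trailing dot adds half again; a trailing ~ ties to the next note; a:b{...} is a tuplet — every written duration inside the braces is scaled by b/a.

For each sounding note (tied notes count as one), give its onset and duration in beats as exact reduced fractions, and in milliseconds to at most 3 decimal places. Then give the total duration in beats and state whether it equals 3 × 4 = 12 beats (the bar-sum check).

1) 0.0ms=0b +500.0ms=1b
2) 500.0ms=1b +500.0ms=1b
3) 1000.0ms=2b +1000.0ms=2b
4) 2000.0ms=4b +1000.0ms=2b
5) 3000.0ms=6b +1000.0ms=2b
6) 4000.0ms=8b +666.667ms=4/3b
7) 4666.667ms=28/3b +666.667ms=4/3b
8) 5333.333ms=32/3b +666.667ms=4/3b
Σ=12b of 12 (120bpm 4/4) — PASS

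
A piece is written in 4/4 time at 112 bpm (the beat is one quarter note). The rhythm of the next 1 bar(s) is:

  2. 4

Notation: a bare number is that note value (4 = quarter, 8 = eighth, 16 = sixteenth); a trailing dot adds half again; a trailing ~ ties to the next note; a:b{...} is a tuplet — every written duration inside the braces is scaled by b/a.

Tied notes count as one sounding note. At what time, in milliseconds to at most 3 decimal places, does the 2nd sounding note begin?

note 2 onset = 3b = 1607.143ms

1. 0.0ms @ 0 + 1607.143ms (3)
2. 1607.143ms @ 3 + 535.714ms (1)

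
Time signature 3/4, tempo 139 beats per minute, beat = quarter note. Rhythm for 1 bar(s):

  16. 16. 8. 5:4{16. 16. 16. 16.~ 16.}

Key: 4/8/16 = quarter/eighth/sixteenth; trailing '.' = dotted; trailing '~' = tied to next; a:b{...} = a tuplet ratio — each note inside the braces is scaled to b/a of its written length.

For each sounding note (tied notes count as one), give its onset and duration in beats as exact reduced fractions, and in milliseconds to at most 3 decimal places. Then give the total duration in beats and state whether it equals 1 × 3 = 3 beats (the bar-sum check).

1) 0.0ms=0b +161.871ms=3/8b
2) 161.871ms=3/8b +161.871ms=3/8b
3) 323.741ms=3/4b +323.741ms=3/4b
4) 647.482ms=3/2b +129.496ms=3/10b
5) 776.978ms=9/5b +129.496ms=3/10b
6) 906.475ms=21/10b +129.496ms=3/10b
7) 1035.971ms=12/5b +258.993ms=3/5b
Σ=3b of 3 (139bpm 3/4) — PASS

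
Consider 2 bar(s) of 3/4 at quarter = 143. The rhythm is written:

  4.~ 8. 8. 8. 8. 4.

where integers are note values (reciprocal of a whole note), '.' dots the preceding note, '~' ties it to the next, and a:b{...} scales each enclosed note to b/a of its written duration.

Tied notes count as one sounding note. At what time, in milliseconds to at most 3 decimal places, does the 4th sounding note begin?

note 4 onset = 15/4b = 1573.427ms

1. 0.0ms @ 0 + 944.056ms (9/4)
2. 944.056ms @ 9/4 + 314.685ms (3/4)
3. 1258.741ms @ 3 + 314.685ms (3/4)
4. 1573.427ms @ 15/4 + 314.685ms (3/4)
5. 1888.112ms @ 9/2 + 629.371ms (3/2)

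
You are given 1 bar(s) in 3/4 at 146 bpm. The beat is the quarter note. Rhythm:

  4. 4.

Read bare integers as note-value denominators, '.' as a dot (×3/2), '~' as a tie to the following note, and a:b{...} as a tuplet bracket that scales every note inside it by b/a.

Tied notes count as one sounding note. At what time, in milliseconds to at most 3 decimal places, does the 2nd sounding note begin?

1. 0.0ms @ 0 + 616.438ms (3/2)
2. 616.438ms @ 3/2 + 616.438ms (3/2)

note 2 onset = 3/2b = 616.438ms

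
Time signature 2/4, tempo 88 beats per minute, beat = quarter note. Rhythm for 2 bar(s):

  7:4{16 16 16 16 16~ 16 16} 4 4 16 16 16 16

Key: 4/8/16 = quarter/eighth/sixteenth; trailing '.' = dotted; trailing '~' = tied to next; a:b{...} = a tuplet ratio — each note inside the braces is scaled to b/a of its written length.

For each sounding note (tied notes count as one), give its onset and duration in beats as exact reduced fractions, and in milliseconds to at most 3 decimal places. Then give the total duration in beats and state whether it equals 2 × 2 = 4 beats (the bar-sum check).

1) 0.0ms=0b +97.403ms=1/7b
2) 97.403ms=1/7b +97.403ms=1/7b
3) 194.805ms=2/7b +97.403ms=1/7b
4) 292.208ms=3/7b +97.403ms=1/7b
5) 389.61ms=4/7b +194.805ms=2/7b
6) 584.416ms=6/7b +97.403ms=1/7b
7) 681.818ms=1b +681.818ms=1b
8) 1363.636ms=2b +681.818ms=1b
9) 2045.455ms=3b +170.455ms=1/4b
10) 2215.909ms=13/4b +170.455ms=1/4b
11) 2386.364ms=7/2b +170.455ms=1/4b
12) 2556.818ms=15/4b +170.455ms=1/4b
Σ=4b of 4 (88bpm 2/4) — PASS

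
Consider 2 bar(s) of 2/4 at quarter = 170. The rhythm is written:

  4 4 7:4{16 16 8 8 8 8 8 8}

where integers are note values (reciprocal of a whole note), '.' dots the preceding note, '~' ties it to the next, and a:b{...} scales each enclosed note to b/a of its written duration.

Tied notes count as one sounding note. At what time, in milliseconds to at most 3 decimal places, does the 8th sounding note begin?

1. 0.0ms @ 0 + 352.941ms (1)
2. 352.941ms @ 1 + 352.941ms (1)
3. 705.882ms @ 2 + 50.42ms (1/7)
4. 756.303ms @ 15/7 + 50.42ms (1/7)
5. 806.723ms @ 16/7 + 100.84ms (2/7)
6. 907.563ms @ 18/7 + 100.84ms (2/7)
7. 1008.403ms @ 20/7 + 100.84ms (2/7)
8. 1109.244ms @ 22/7 + 100.84ms (2/7)
9. 1210.084ms @ 24/7 + 100.84ms (2/7)
10. 1310.924ms @ 26/7 + 100.84ms (2/7)

note 8 onset = 22/7b = 1109.244ms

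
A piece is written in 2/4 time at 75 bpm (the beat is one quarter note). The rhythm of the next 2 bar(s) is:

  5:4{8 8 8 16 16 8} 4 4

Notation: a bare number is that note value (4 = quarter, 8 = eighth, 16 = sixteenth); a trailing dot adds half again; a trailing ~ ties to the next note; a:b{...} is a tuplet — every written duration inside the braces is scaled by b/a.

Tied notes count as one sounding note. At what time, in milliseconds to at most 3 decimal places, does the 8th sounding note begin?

note 8 onset = 3b = 2400.0ms

1. 0.0ms @ 0 + 320.0ms (2/5)
2. 320.0ms @ 2/5 + 320.0ms (2/5)
3. 640.0ms @ 4/5 + 320.0ms (2/5)
4. 960.0ms @ 6/5 + 160.0ms (1/5)
5. 1120.0ms @ 7/5 + 160.0ms (1/5)
6. 1280.0ms @ 8/5 + 320.0ms (2/5)
7. 1600.0ms @ 2 + 800.0ms (1)
8. 2400.0ms @ 3 + 800.0ms (1)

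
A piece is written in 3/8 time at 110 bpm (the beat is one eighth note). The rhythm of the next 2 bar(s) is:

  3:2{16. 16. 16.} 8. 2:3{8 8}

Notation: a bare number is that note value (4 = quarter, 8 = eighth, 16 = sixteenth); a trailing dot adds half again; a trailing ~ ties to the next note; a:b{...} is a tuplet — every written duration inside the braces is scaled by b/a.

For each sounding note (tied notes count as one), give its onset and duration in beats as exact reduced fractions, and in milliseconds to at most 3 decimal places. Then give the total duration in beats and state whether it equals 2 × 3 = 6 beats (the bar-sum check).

1) 0.0ms=0b +272.727ms=1/2b
2) 272.727ms=1/2b +272.727ms=1/2b
3) 545.455ms=1b +272.727ms=1/2b
4) 818.182ms=3/2b +818.182ms=3/2b
5) 1636.364ms=3b +818.182ms=3/2b
6) 2454.545ms=9/2b +818.182ms=3/2b
Σ=6b of 6 (110bpm 3/8) — PASS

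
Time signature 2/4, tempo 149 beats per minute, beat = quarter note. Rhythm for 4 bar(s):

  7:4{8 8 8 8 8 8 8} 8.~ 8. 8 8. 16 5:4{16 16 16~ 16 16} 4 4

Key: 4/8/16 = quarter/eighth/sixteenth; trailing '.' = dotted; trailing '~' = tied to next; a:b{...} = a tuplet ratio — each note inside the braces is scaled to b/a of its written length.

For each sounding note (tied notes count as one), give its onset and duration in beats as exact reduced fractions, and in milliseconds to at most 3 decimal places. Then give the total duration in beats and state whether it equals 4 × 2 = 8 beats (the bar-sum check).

1) 0.0ms=0b +115.053ms=2/7b
2) 115.053ms=2/7b +115.053ms=2/7b
3) 230.105ms=4/7b +115.053ms=2/7b
4) 345.158ms=6/7b +115.053ms=2/7b
5) 460.211ms=8/7b +115.053ms=2/7b
6) 575.264ms=10/7b +115.053ms=2/7b
7) 690.316ms=12/7b +115.053ms=2/7b
8) 805.369ms=2b +604.027ms=3/2b
9) 1409.396ms=7/2b +201.342ms=1/2b
10) 1610.738ms=4b +302.013ms=3/4b
11) 1912.752ms=19/4b +100.671ms=1/4b
12) 2013.423ms=5b +80.537ms=1/5b
13) 2093.96ms=26/5b +80.537ms=1/5b
14) 2174.497ms=27/5b +161.074ms=2/5b
15) 2335.57ms=29/5b +80.537ms=1/5b
16) 2416.107ms=6b +402.685ms=1b
17) 2818.792ms=7b +402.685ms=1b
Σ=8b of 8 (149bpm 2/4) — PASS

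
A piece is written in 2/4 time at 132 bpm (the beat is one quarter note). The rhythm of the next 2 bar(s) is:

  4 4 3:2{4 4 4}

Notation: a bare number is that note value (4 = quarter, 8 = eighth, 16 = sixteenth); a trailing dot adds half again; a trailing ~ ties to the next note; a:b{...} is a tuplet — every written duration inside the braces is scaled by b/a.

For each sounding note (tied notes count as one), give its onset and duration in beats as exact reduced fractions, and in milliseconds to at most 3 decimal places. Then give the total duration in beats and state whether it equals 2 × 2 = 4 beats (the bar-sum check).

1) 0.0ms=0b +454.545ms=1b
2) 454.545ms=1b +454.545ms=1b
3) 909.091ms=2b +303.03ms=2/3b
4) 1212.121ms=8/3b +303.03ms=2/3b
5) 1515.152ms=10/3b +303.03ms=2/3b
Σ=4b of 4 (132bpm 2/4) — PASS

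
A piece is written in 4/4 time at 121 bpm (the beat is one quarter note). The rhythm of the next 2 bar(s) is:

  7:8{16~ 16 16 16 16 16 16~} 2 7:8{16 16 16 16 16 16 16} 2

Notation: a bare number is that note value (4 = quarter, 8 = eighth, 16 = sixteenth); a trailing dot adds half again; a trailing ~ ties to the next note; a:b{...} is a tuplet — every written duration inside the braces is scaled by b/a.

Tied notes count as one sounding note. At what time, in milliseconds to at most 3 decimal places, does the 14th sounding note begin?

1. 0.0ms @ 0 + 283.353ms (4/7)
2. 283.353ms @ 4/7 + 141.677ms (2/7)
3. 425.03ms @ 6/7 + 141.677ms (2/7)
4. 566.706ms @ 8/7 + 141.677ms (2/7)
5. 708.383ms @ 10/7 + 141.677ms (2/7)
6. 850.059ms @ 12/7 + 1133.412ms (16/7)
7. 1983.471ms @ 4 + 141.677ms (2/7)
8. 2125.148ms @ 30/7 + 141.677ms (2/7)
9. 2266.824ms @ 32/7 + 141.677ms (2/7)
10. 2408.501ms @ 34/7 + 141.677ms (2/7)
11. 2550.177ms @ 36/7 + 141.677ms (2/7)
12. 2691.854ms @ 38/7 + 141.677ms (2/7)
13. 2833.53ms @ 40/7 + 141.677ms (2/7)
14. 2975.207ms @ 6 + 991.736ms (2)

note 14 onset = 6b = 2975.207ms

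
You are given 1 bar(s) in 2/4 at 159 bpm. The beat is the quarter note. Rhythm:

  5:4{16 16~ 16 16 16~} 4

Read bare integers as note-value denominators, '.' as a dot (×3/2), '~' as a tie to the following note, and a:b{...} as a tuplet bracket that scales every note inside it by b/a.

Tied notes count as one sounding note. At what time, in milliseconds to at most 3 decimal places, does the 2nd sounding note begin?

1. 0.0ms @ 0 + 75.472ms (1/5)
2. 75.472ms @ 1/5 + 150.943ms (2/5)
3. 226.415ms @ 3/5 + 75.472ms (1/5)
4. 301.887ms @ 4/5 + 452.83ms (6/5)

note 2 onset = 1/5b = 75.472ms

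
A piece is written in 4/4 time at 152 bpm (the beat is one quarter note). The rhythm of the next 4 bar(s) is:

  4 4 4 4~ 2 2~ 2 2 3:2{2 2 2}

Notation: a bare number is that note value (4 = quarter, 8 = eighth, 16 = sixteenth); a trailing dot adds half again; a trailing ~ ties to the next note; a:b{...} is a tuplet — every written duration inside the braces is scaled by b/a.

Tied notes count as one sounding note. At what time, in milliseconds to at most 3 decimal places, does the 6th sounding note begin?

note 6 onset = 10b = 3947.368ms

1. 0.0ms @ 0 + 394.737ms (1)
2. 394.737ms @ 1 + 394.737ms (1)
3. 789.474ms @ 2 + 394.737ms (1)
4. 1184.211ms @ 3 + 1184.211ms (3)
5. 2368.421ms @ 6 + 1578.947ms (4)
6. 3947.368ms @ 10 + 789.474ms (2)
7. 4736.842ms @ 12 + 526.316ms (4/3)
8. 5263.158ms @ 40/3 + 526.316ms (4/3)
9. 5789.474ms @ 44/3 + 526.316ms (4/3)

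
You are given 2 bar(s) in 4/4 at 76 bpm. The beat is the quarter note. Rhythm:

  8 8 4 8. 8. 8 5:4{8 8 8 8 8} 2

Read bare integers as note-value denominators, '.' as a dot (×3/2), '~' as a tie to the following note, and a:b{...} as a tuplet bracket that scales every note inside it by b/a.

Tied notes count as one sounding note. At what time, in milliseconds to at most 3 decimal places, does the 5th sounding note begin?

1. 0.0ms @ 0 + 394.737ms (1/2)
2. 394.737ms @ 1/2 + 394.737ms (1/2)
3. 789.474ms @ 1 + 789.474ms (1)
4. 1578.947ms @ 2 + 592.105ms (3/4)
5. 2171.053ms @ 11/4 + 592.105ms (3/4)
6. 2763.158ms @ 7/2 + 394.737ms (1/2)
7. 3157.895ms @ 4 + 315.789ms (2/5)
8. 3473.684ms @ 22/5 + 315.789ms (2/5)
9. 3789.474ms @ 24/5 + 315.789ms (2/5)
10. 4105.263ms @ 26/5 + 315.789ms (2/5)
11. 4421.053ms @ 28/5 + 315.789ms (2/5)
12. 4736.842ms @ 6 + 1578.947ms (2)

note 5 onset = 11/4b = 2171.053ms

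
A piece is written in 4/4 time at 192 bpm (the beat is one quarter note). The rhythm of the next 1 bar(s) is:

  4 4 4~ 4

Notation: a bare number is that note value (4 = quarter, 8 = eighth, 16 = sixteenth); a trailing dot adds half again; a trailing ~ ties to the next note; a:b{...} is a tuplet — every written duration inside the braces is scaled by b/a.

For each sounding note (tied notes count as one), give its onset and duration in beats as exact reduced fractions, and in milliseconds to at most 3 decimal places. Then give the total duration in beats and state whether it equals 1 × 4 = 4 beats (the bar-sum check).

1) 0.0ms=0b +312.5ms=1b
2) 312.5ms=1b +312.5ms=1b
3) 625.0ms=2b +625.0ms=2b
Σ=4b of 4 (192bpm 4/4) — PASS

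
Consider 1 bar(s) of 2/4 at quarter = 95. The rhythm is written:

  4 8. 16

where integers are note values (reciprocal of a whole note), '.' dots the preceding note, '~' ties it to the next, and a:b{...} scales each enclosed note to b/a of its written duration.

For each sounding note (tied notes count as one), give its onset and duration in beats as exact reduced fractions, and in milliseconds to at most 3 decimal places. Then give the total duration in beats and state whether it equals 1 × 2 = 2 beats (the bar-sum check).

1) 0.0ms=0b +631.579ms=1b
2) 631.579ms=1b +473.684ms=3/4b
3) 1105.263ms=7/4b +157.895ms=1/4b
Σ=2b of 2 (95bpm 2/4) — PASS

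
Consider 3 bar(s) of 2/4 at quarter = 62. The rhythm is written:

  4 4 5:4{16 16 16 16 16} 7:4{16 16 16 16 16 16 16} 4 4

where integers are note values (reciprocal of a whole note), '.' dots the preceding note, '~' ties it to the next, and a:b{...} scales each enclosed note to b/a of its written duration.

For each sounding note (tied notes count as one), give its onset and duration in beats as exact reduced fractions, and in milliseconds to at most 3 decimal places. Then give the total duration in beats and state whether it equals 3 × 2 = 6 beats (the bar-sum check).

1) 0.0ms=0b +967.742ms=1b
2) 967.742ms=1b +967.742ms=1b
3) 1935.484ms=2b +193.548ms=1/5b
4) 2129.032ms=11/5b +193.548ms=1/5b
5) 2322.581ms=12/5b +193.548ms=1/5b
6) 2516.129ms=13/5b +193.548ms=1/5b
7) 2709.677ms=14/5b +193.548ms=1/5b
8) 2903.226ms=3b +138.249ms=1/7b
9) 3041.475ms=22/7b +138.249ms=1/7b
10) 3179.724ms=23/7b +138.249ms=1/7b
11) 3317.972ms=24/7b +138.249ms=1/7b
12) 3456.221ms=25/7b +138.249ms=1/7b
13) 3594.47ms=26/7b +138.249ms=1/7b
14) 3732.719ms=27/7b +138.249ms=1/7b
15) 3870.968ms=4b +967.742ms=1b
16) 4838.71ms=5b +967.742ms=1b
Σ=6b of 6 (62bpm 2/4) — PASS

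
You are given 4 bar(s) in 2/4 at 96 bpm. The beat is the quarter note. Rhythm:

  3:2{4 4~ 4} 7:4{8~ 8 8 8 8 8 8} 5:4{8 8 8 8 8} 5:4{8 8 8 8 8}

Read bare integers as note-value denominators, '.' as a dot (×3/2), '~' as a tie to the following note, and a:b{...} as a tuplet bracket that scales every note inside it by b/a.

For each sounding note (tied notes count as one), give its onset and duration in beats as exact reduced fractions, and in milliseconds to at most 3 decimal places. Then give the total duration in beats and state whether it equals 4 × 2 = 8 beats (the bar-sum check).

1) 0.0ms=0b +416.667ms=2/3b
2) 416.667ms=2/3b +833.333ms=4/3b
3) 1250.0ms=2b +357.143ms=4/7b
4) 1607.143ms=18/7b +178.571ms=2/7b
5) 1785.714ms=20/7b +178.571ms=2/7b
6) 1964.286ms=22/7b +178.571ms=2/7b
7) 2142.857ms=24/7b +178.571ms=2/7b
8) 2321.429ms=26/7b +178.571ms=2/7b
9) 2500.0ms=4b +250.0ms=2/5b
10) 2750.0ms=22/5b +250.0ms=2/5b
11) 3000.0ms=24/5b +250.0ms=2/5b
12) 3250.0ms=26/5b +250.0ms=2/5b
13) 3500.0ms=28/5b +250.0ms=2/5b
14) 3750.0ms=6b +250.0ms=2/5b
15) 4000.0ms=32/5b +250.0ms=2/5b
16) 4250.0ms=34/5b +250.0ms=2/5b
17) 4500.0ms=36/5b +250.0ms=2/5b
18) 4750.0ms=38/5b +250.0ms=2/5b
Σ=8b of 8 (96bpm 2/4) — PASS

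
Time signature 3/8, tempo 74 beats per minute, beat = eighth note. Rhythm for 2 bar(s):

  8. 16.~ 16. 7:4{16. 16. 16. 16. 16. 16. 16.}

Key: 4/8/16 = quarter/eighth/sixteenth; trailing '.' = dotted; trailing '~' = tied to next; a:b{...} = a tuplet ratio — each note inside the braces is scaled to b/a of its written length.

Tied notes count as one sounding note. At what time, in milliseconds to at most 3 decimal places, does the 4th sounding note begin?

note 4 onset = 24/7b = 2779.923ms

1. 0.0ms @ 0 + 1216.216ms (3/2)
2. 1216.216ms @ 3/2 + 1216.216ms (3/2)
3. 2432.432ms @ 3 + 347.49ms (3/7)
4. 2779.923ms @ 24/7 + 347.49ms (3/7)
5. 3127.413ms @ 27/7 + 347.49ms (3/7)
6. 3474.903ms @ 30/7 + 347.49ms (3/7)
7. 3822.394ms @ 33/7 + 347.49ms (3/7)
8. 4169.884ms @ 36/7 + 347.49ms (3/7)
9. 4517.375ms @ 39/7 + 347.49ms (3/7)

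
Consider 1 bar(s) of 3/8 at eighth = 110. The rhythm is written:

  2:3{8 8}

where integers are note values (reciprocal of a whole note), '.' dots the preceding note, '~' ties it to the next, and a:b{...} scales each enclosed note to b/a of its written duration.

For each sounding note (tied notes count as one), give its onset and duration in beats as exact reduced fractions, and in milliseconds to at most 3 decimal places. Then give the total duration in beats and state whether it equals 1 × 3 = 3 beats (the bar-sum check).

1) 0.0ms=0b +818.182ms=3/2b
2) 818.182ms=3/2b +818.182ms=3/2b
Σ=3b of 3 (110bpm 3/8) — PASS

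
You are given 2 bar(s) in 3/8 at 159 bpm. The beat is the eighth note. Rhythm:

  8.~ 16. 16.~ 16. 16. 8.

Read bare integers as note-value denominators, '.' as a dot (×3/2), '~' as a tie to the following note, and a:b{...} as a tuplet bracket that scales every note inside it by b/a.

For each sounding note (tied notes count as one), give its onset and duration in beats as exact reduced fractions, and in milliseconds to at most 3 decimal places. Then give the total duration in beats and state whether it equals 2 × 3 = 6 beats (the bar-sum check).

1) 0.0ms=0b +849.057ms=9/4b
2) 849.057ms=9/4b +566.038ms=3/2b
3) 1415.094ms=15/4b +283.019ms=3/4b
4) 1698.113ms=9/2b +566.038ms=3/2b
Σ=6b of 6 (159bpm 3/8) — PASS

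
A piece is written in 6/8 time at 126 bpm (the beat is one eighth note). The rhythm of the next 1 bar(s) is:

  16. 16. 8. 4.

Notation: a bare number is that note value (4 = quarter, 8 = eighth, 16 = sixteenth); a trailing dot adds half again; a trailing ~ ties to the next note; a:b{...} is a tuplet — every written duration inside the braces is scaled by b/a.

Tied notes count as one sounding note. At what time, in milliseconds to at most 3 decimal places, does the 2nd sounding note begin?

note 2 onset = 3/4b = 357.143ms

1. 0.0ms @ 0 + 357.143ms (3/4)
2. 357.143ms @ 3/4 + 357.143ms (3/4)
3. 714.286ms @ 3/2 + 714.286ms (3/2)
4. 1428.571ms @ 3 + 1428.571ms (3)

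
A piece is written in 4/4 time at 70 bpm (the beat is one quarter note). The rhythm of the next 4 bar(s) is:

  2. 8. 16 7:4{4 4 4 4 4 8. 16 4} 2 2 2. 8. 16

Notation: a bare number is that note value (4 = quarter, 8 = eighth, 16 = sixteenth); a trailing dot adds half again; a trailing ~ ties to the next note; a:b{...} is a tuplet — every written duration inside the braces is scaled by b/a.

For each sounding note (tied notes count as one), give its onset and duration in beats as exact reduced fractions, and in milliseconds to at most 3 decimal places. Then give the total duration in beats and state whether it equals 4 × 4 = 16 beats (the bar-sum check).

1) 0.0ms=0b +2571.429ms=3b
2) 2571.429ms=3b +642.857ms=3/4b
3) 3214.286ms=15/4b +214.286ms=1/4b
4) 3428.571ms=4b +489.796ms=4/7b
5) 3918.367ms=32/7b +489.796ms=4/7b
6) 4408.163ms=36/7b +489.796ms=4/7b
7) 4897.959ms=40/7b +489.796ms=4/7b
8) 5387.755ms=44/7b +489.796ms=4/7b
9) 5877.551ms=48/7b +367.347ms=3/7b
10) 6244.898ms=51/7b +122.449ms=1/7b
11) 6367.347ms=52/7b +489.796ms=4/7b
12) 6857.143ms=8b +1714.286ms=2b
13) 8571.429ms=10b +1714.286ms=2b
14) 10285.714ms=12b +2571.429ms=3b
15) 12857.143ms=15b +642.857ms=3/4b
16) 13500.0ms=63/4b +214.286ms=1/4b
Σ=16b of 16 (70bpm 4/4) — PASS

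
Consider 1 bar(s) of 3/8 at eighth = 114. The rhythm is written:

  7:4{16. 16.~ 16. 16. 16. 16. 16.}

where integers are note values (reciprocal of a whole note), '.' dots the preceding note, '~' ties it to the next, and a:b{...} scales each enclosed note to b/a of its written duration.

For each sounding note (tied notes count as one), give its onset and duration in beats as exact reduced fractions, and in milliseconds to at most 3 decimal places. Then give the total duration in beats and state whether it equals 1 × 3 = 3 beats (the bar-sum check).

1) 0.0ms=0b +225.564ms=3/7b
2) 225.564ms=3/7b +451.128ms=6/7b
3) 676.692ms=9/7b +225.564ms=3/7b
4) 902.256ms=12/7b +225.564ms=3/7b
5) 1127.82ms=15/7b +225.564ms=3/7b
6) 1353.383ms=18/7b +225.564ms=3/7b
Σ=3b of 3 (114bpm 3/8) — PASS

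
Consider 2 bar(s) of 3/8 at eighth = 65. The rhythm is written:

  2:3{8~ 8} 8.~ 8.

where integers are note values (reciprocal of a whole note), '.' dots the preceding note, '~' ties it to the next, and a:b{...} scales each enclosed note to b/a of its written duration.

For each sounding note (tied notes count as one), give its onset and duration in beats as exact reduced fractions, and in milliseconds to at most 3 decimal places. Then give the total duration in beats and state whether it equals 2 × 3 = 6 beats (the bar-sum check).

1) 0.0ms=0b +2769.231ms=3b
2) 2769.231ms=3b +2769.231ms=3b
Σ=6b of 6 (65bpm 3/8) — PASS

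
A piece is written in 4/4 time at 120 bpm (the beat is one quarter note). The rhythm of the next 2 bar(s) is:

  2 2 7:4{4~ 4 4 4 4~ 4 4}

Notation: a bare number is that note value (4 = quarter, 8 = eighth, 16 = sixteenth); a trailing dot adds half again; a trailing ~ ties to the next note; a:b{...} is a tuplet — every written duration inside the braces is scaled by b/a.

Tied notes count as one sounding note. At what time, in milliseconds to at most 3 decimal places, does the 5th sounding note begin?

1. 0.0ms @ 0 + 1000.0ms (2)
2. 1000.0ms @ 2 + 1000.0ms (2)
3. 2000.0ms @ 4 + 571.429ms (8/7)
4. 2571.429ms @ 36/7 + 285.714ms (4/7)
5. 2857.143ms @ 40/7 + 285.714ms (4/7)
6. 3142.857ms @ 44/7 + 571.429ms (8/7)
7. 3714.286ms @ 52/7 + 285.714ms (4/7)

note 5 onset = 40/7b = 2857.143ms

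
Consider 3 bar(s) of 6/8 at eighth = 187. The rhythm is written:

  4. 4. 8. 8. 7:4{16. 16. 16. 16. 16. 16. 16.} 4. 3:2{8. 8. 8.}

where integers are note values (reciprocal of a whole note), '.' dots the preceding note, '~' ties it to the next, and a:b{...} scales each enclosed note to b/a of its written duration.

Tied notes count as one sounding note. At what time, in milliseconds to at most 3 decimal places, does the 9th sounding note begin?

1. 0.0ms @ 0 + 962.567ms (3)
2. 962.567ms @ 3 + 962.567ms (3)
3. 1925.134ms @ 6 + 481.283ms (3/2)
4. 2406.417ms @ 15/2 + 481.283ms (3/2)
5. 2887.701ms @ 9 + 137.51ms (3/7)
6. 3025.21ms @ 66/7 + 137.51ms (3/7)
7. 3162.72ms @ 69/7 + 137.51ms (3/7)
8. 3300.229ms @ 72/7 + 137.51ms (3/7)
9. 3437.739ms @ 75/7 + 137.51ms (3/7)
10. 3575.248ms @ 78/7 + 137.51ms (3/7)
11. 3712.758ms @ 81/7 + 137.51ms (3/7)
12. 3850.267ms @ 12 + 962.567ms (3)
13. 4812.834ms @ 15 + 320.856ms (1)
14. 5133.69ms @ 16 + 320.856ms (1)
15. 5454.545ms @ 17 + 320.856ms (1)

note 9 onset = 75/7b = 3437.739ms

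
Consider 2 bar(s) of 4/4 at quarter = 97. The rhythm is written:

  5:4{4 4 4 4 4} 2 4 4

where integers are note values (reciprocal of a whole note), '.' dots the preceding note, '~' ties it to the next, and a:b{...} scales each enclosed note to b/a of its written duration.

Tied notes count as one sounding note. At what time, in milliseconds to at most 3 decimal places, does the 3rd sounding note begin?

note 3 onset = 8/5b = 989.691ms

1. 0.0ms @ 0 + 494.845ms (4/5)
2. 494.845ms @ 4/5 + 494.845ms (4/5)
3. 989.691ms @ 8/5 + 494.845ms (4/5)
4. 1484.536ms @ 12/5 + 494.845ms (4/5)
5. 1979.381ms @ 16/5 + 494.845ms (4/5)
6. 2474.227ms @ 4 + 1237.113ms (2)
7. 3711.34ms @ 6 + 618.557ms (1)
8. 4329.897ms @ 7 + 618.557ms (1)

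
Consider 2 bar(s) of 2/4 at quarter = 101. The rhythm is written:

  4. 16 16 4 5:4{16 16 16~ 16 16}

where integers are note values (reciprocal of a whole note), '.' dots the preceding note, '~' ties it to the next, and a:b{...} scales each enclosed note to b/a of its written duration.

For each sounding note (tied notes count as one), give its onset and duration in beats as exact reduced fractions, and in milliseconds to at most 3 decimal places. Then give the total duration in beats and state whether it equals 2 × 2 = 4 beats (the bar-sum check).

1) 0.0ms=0b +891.089ms=3/2b
2) 891.089ms=3/2b +148.515ms=1/4b
3) 1039.604ms=7/4b +148.515ms=1/4b
4) 1188.119ms=2b +594.059ms=1b
5) 1782.178ms=3b +118.812ms=1/5b
6) 1900.99ms=16/5b +118.812ms=1/5b
7) 2019.802ms=17/5b +237.624ms=2/5b
8) 2257.426ms=19/5b +118.812ms=1/5b
Σ=4b of 4 (101bpm 2/4) — PASS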